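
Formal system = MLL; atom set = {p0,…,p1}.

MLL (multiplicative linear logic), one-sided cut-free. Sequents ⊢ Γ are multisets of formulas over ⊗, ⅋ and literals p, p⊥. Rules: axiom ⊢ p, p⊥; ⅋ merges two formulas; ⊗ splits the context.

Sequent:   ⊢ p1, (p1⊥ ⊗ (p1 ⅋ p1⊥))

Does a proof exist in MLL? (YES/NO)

Derivation trace:
[⊗]  ⊢ p1, (p1⊥ ⊗ (p1 ⅋ p1⊥))
  [Ax]  ⊢ p1, p1⊥
  [⅋]  ⊢ (p1 ⅋ p1⊥)
    [Ax]  ⊢ p1, p1⊥

Result: YES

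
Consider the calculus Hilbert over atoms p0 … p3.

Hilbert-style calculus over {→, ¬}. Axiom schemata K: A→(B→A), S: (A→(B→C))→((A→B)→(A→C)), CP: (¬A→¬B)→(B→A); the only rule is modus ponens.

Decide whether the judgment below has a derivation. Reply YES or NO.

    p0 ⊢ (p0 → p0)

Derivation trace:
[MP] p0 ⊢ (p0 → p0)
  [K]  ⊢ (p0 → (p0 → p0))
  [MP] p0 ⊢ p0
    [MP] p0 ⊢ (p0 → p0)
      [K]  ⊢ (p0 → (p0 → p0))
      [Hyp] p0 ⊢ p0
    [MP] p0 ⊢ p0
      [MP] p0 ⊢ (p0 → p0)
        [K]  ⊢ (p0 → (p0 → p0))
        [Hyp] p0 ⊢ p0
      [Hyp] p0 ⊢ p0

Result: YES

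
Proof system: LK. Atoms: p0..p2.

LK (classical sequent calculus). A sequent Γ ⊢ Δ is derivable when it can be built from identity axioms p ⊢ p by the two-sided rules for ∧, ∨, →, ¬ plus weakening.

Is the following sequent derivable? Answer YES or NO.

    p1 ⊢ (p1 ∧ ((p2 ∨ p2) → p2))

Proof tree:
[∧R] p1 ⊢ (p1 ∧ ((p2 ∨ p2) → p2))
  [Ax] p1 ⊢ p1
  [→R]  ⊢ ((p2 ∨ p2) → p2)
    [∨L] (p2 ∨ p2) ⊢ p2
      [Ax] p2 ⊢ p2
      [Ax] p2 ⊢ p2

Result: YES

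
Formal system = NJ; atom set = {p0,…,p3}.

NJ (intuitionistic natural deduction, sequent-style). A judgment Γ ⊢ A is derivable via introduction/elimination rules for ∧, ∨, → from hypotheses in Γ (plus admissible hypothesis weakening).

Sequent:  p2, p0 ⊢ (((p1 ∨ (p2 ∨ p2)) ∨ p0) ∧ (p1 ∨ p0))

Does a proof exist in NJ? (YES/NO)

Derivation trace:
[∧I] p2, p0 ⊢ (((p1 ∨ (p2 ∨ p2)) ∨ p0) ∧ (p1 ∨ p0))
  [∨I₁] p2 ⊢ ((p1 ∨ (p2 ∨ p2)) ∨ p0)
    [∨I₂] p2 ⊢ (p1 ∨ (p2 ∨ p2))
      [∨I₂] p2 ⊢ (p2 ∨ p2)
        [Ax] p2 ⊢ p2
  [∨I₂] p0 ⊢ (p1 ∨ p0)
    [Ax] p0 ⊢ p0

Result: YES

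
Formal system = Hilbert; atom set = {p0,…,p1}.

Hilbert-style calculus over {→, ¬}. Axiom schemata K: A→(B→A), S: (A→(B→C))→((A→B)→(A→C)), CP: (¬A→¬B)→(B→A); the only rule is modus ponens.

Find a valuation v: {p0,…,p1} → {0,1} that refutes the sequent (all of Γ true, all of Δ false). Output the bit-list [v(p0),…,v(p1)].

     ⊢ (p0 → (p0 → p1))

Enumerate valuations to refute Γ ⊢ Δ:
  v=00: Γ:[] Δ:[(p0 → (p0 → p1))=T] refutes=False
  v=01: Γ:[] Δ:[(p0 → (p0 → p1))=T] refutes=False
  v=10: Γ:[] Δ:[(p0 → (p0 → p1))=F] refutes=True  ← countermodel

Result: [1, 0]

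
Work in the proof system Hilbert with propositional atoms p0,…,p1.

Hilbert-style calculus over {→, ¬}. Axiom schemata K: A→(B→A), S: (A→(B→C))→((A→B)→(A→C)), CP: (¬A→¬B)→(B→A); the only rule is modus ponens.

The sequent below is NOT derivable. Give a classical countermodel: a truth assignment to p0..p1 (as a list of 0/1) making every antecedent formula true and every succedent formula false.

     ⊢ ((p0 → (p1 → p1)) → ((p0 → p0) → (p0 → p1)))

Truth-table refutation:
  v=00: Γ:[] Δ:[((p0 → (p1 → p1)) → ((p0 → p0) → (p0 → p1)))=T] refutes=False
  v=01: Γ:[] Δ:[((p0 → (p1 → p1)) → ((p0 → p0) → (p0 → p1)))=T] refutes=False
  v=10: Γ:[] Δ:[((p0 → (p1 → p1)) → ((p0 → p0) → (p0 → p1)))=F] refutes=True  ← countermodel

Result: [1, 0]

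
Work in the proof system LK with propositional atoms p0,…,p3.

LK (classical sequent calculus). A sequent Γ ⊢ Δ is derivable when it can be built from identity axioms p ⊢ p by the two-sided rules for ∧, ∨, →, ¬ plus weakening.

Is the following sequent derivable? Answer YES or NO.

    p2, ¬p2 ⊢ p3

Derivation (root first):
[¬L] p2, ¬p2 ⊢ p3
  [WR] p2 ⊢ p2, p3
    [Ax] p2 ⊢ p2

Result: YES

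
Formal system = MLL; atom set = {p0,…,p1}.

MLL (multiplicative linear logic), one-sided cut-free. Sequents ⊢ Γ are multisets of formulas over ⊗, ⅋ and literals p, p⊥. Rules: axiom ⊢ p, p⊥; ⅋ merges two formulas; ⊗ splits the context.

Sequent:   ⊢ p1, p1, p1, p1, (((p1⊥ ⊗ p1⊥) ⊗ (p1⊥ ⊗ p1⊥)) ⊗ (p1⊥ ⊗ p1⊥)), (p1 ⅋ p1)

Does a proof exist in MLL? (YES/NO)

Proof tree:
[⅋]  ⊢ p1, p1, p1, p1, (((p1⊥ ⊗ p1⊥) ⊗ (p1⊥ ⊗ p1⊥)) ⊗ (p1⊥ ⊗ p1⊥)), (p1 ⅋ p1)
  [⊗]  ⊢ p1, p1, p1, p1, p1, p1, (((p1⊥ ⊗ p1⊥) ⊗ (p1⊥ ⊗ p1⊥)) ⊗ (p1⊥ ⊗ p1⊥))
    [⊗]  ⊢ p1, p1, p1, p1, ((p1⊥ ⊗ p1⊥) ⊗ (p1⊥ ⊗ p1⊥))
      [⊗]  ⊢ p1, p1, (p1⊥ ⊗ p1⊥)
        [Ax]  ⊢ p1, p1⊥
        [Ax]  ⊢ p1, p1⊥
      [⊗]  ⊢ p1, p1, (p1⊥ ⊗ p1⊥)
        [Ax]  ⊢ p1, p1⊥
        [Ax]  ⊢ p1, p1⊥
    [⊗]  ⊢ p1, p1, (p1⊥ ⊗ p1⊥)
      [Ax]  ⊢ p1, p1⊥
      [Ax]  ⊢ p1, p1⊥

Result: YES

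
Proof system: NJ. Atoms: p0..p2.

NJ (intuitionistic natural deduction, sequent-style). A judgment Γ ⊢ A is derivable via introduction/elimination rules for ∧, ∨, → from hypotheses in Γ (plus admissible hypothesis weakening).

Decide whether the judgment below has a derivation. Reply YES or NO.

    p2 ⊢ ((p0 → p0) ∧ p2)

Proof tree:
[∧I] p2 ⊢ ((p0 → p0) ∧ p2)
  [→I]  ⊢ (p0 → p0)
    [Ax] p0 ⊢ p0
  [Ax] p2 ⊢ p2

Result: YES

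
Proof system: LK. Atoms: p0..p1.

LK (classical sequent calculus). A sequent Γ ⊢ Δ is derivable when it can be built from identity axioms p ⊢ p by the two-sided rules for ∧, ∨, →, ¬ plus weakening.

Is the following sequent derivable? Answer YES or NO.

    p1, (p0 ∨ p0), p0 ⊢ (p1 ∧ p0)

Derivation trace:
[∧R] p1, (p0 ∨ p0), p0 ⊢ (p1 ∧ p0)
  [WL] p1, p1 ⊢ p1
    [Ax] p1 ⊢ p1
  [WL] (p0 ∨ p0), p0 ⊢ p0
    [∨L] (p0 ∨ p0) ⊢ p0
      [Ax] p0 ⊢ p0
      [Ax] p0 ⊢ p0

Result: YES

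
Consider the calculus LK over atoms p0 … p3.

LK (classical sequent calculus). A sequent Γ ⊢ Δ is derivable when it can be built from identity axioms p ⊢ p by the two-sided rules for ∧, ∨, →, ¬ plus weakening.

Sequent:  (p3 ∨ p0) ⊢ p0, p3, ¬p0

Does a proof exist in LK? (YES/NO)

Derivation (root first):
[∨L] (p3 ∨ p0) ⊢ p0, p3, ¬p0
  [Ax] p3 ⊢ p3
  [¬R] p0 ⊢ p0, ¬p0
    [WL] p0, p0 ⊢ p0
      [Ax] p0 ⊢ p0

Result: YES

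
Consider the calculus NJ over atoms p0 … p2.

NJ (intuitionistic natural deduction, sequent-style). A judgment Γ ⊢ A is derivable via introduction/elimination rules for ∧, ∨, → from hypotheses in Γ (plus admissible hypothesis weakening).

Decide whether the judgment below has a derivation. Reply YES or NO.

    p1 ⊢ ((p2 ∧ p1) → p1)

Derivation (root first):
[→I] p1 ⊢ ((p2 ∧ p1) → p1)
  [Wk] p1, (p2 ∧ p1) ⊢ p1
    [Ax] p1 ⊢ p1

Result: YES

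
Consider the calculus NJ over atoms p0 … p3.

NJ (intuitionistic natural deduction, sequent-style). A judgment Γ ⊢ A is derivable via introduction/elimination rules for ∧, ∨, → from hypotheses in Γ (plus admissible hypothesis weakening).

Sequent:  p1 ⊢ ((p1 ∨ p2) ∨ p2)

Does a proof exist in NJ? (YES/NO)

Proof tree:
[∨I₁] p1 ⊢ ((p1 ∨ p2) ∨ p2)
  [∨I₁] p1 ⊢ (p1 ∨ p2)
    [Ax] p1 ⊢ p1

Result: YES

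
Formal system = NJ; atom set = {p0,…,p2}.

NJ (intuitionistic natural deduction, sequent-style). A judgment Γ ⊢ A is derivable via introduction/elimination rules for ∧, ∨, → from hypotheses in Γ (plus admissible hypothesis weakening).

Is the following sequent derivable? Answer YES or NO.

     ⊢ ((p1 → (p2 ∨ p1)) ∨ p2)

Derivation (root first):
[∨I₁]  ⊢ ((p1 → (p2 ∨ p1)) ∨ p2)
  [→I]  ⊢ (p1 → (p2 ∨ p1))
    [∨I₂] p1 ⊢ (p2 ∨ p1)
      [Ax] p1 ⊢ p1

Result: YES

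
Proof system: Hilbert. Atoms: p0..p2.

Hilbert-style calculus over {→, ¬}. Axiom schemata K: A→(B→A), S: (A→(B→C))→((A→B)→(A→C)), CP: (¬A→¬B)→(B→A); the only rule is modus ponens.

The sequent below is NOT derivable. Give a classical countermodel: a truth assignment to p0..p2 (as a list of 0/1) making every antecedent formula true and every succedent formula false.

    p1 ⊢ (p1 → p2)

Enumerate valuations to refute Γ ⊢ Δ:
  v=000: Γ:[p1=F] Δ:[(p1 → p2)=T] refutes=False
  v=001: Γ:[p1=F] Δ:[(p1 → p2)=T] refutes=False
  v=010: Γ:[p1=T] Δ:[(p1 → p2)=F] refutes=True  ← countermodel

Result: [0, 1, 0]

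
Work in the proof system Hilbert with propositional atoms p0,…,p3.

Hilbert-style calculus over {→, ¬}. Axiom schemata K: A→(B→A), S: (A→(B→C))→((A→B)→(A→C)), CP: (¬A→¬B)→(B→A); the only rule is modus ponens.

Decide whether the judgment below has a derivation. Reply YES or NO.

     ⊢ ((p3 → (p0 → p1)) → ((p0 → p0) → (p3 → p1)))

Search for a countermodel by truth-table:
  v=0000: Γ:[] Δ:[((p3 → (p0 → p1)) → ((p0 → p0) → (p3 → p1)))=T] refutes=False
  v=0001: Γ:[] Δ:[((p3 → (p0 → p1)) → ((p0 → p0) → (p3 → p1)))=F] refutes=True  ← countermodel

Result: NO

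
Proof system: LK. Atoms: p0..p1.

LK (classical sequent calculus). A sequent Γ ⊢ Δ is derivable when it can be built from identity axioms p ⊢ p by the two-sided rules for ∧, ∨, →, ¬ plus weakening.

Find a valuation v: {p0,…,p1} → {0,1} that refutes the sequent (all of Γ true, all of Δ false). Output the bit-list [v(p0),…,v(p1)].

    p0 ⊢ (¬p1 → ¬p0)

Search for a countermodel by truth-table:
  v=00: Γ:[p0=F] Δ:[(¬p1 → ¬p0)=T] refutes=False
  v=01: Γ:[p0=F] Δ:[(¬p1 → ¬p0)=T] refutes=False
  v=10: Γ:[p0=T] Δ:[(¬p1 → ¬p0)=F] refutes=True  ← countermodel

Result: [1, 0]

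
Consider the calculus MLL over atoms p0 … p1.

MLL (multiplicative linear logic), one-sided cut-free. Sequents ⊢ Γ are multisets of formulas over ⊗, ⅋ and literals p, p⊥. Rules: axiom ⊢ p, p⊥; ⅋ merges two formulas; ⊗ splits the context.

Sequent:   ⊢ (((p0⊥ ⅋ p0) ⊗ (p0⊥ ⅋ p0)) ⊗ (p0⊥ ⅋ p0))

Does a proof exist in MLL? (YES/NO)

Derivation trace:
[⊗]  ⊢ (((p0⊥ ⅋ p0) ⊗ (p0⊥ ⅋ p0)) ⊗ (p0⊥ ⅋ p0))
  [⊗]  ⊢ ((p0⊥ ⅋ p0) ⊗ (p0⊥ ⅋ p0))
    [⅋]  ⊢ (p0⊥ ⅋ p0)
      [Ax]  ⊢ p0, p0⊥
    [⅋]  ⊢ (p0⊥ ⅋ p0)
      [Ax]  ⊢ p0, p0⊥
  [⅋]  ⊢ (p0⊥ ⅋ p0)
    [Ax]  ⊢ p0, p0⊥

Result: YES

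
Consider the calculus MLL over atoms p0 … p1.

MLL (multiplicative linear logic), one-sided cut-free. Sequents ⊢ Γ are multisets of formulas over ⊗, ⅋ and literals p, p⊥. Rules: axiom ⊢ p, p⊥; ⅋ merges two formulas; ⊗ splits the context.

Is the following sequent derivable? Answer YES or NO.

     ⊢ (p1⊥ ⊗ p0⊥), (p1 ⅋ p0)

Derivation trace:
[⅋]  ⊢ (p1⊥ ⊗ p0⊥), (p1 ⅋ p0)
  [⊗]  ⊢ p1, p0, (p1⊥ ⊗ p0⊥)
    [Ax]  ⊢ p1, p1⊥
    [Ax]  ⊢ p0, p0⊥

Result: YES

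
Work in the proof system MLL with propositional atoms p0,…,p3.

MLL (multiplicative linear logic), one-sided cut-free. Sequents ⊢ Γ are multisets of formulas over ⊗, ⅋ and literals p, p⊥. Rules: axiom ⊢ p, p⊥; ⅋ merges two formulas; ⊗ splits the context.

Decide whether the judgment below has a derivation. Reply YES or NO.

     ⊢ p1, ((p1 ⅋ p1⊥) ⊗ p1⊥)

Proof tree:
[⊗]  ⊢ p1, ((p1 ⅋ p1⊥) ⊗ p1⊥)
  [⅋]  ⊢ (p1 ⅋ p1⊥)
    [Ax]  ⊢ p1, p1⊥
  [Ax]  ⊢ p1, p1⊥

Result: YES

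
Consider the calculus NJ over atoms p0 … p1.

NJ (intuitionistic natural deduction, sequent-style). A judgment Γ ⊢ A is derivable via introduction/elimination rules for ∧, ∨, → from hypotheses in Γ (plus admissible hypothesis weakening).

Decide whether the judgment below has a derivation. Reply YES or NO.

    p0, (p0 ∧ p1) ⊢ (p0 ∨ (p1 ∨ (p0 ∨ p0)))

Proof tree:
[∨I₂] p0, (p0 ∧ p1) ⊢ (p0 ∨ (p1 ∨ (p0 ∨ p0)))
  [∨I₂] p0, (p0 ∧ p1) ⊢ (p1 ∨ (p0 ∨ p0))
    [Wk] p0, (p0 ∧ p1) ⊢ (p0 ∨ p0)
      [∨I₁] p0 ⊢ (p0 ∨ p0)
        [Ax] p0 ⊢ p0

Result: YES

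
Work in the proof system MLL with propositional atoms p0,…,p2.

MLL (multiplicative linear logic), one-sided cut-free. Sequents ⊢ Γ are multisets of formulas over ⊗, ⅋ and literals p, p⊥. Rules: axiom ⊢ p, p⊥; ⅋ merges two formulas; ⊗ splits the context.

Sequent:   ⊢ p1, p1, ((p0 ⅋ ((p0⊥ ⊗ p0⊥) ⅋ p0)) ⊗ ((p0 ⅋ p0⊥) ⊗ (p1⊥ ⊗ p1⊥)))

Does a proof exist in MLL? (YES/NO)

Proof tree:
[⊗]  ⊢ p1, p1, ((p0 ⅋ ((p0⊥ ⊗ p0⊥) ⅋ p0)) ⊗ ((p0 ⅋ p0⊥) ⊗ (p1⊥ ⊗ p1⊥)))
  [⅋]  ⊢ (p0 ⅋ ((p0⊥ ⊗ p0⊥) ⅋ p0))
    [⅋]  ⊢ p0, ((p0⊥ ⊗ p0⊥) ⅋ p0)
      [⊗]  ⊢ p0, p0, (p0⊥ ⊗ p0⊥)
        [Ax]  ⊢ p0, p0⊥
        [Ax]  ⊢ p0, p0⊥
  [⊗]  ⊢ p1, p1, ((p0 ⅋ p0⊥) ⊗ (p1⊥ ⊗ p1⊥))
    [⅋]  ⊢ (p0 ⅋ p0⊥)
      [Ax]  ⊢ p0, p0⊥
    [⊗]  ⊢ p1, p1, (p1⊥ ⊗ p1⊥)
      [Ax]  ⊢ p1, p1⊥
      [Ax]  ⊢ p1, p1⊥

Result: YES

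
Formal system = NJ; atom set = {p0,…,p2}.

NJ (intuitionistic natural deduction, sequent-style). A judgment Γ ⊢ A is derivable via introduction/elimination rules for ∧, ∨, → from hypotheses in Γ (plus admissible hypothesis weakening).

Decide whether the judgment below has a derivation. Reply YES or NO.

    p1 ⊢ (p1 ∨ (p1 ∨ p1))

Proof tree:
[∨I₂] p1 ⊢ (p1 ∨ (p1 ∨ p1))
  [∨I₁] p1 ⊢ (p1 ∨ p1)
    [Ax] p1 ⊢ p1

Result: YES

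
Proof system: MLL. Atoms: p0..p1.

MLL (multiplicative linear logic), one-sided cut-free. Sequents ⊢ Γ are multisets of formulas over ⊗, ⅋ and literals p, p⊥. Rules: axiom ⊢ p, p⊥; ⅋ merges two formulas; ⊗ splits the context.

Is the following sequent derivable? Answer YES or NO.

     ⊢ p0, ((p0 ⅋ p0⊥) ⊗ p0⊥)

Derivation trace:
[⊗]  ⊢ p0, ((p0 ⅋ p0⊥) ⊗ p0⊥)
  [⅋]  ⊢ (p0 ⅋ p0⊥)
    [Ax]  ⊢ p0, p0⊥
  [Ax]  ⊢ p0, p0⊥

Result: YES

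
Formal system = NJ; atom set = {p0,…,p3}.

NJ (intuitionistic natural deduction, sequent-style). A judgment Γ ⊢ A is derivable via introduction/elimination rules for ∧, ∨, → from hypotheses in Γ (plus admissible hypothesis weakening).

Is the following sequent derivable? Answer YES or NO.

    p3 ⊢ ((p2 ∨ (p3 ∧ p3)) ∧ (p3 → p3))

Proof tree:
[∧I] p3 ⊢ ((p2 ∨ (p3 ∧ p3)) ∧ (p3 → p3))
  [∨I₂] p3 ⊢ (p2 ∨ (p3 ∧ p3))
    [∧I] p3 ⊢ (p3 ∧ p3)
      [Ax] p3 ⊢ p3
      [Ax] p3 ⊢ p3
  [→I]  ⊢ (p3 → p3)
    [Ax] p3 ⊢ p3

Result: YES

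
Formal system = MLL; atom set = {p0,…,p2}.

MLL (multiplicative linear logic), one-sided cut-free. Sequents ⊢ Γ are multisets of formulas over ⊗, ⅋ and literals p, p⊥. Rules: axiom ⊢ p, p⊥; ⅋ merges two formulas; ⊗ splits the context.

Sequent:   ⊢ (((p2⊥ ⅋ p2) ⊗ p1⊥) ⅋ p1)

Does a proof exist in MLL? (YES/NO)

Derivation trace:
[⅋]  ⊢ (((p2⊥ ⅋ p2) ⊗ p1⊥) ⅋ p1)
  [⊗]  ⊢ p1, ((p2⊥ ⅋ p2) ⊗ p1⊥)
    [⅋]  ⊢ (p2⊥ ⅋ p2)
      [Ax]  ⊢ p2, p2⊥
    [Ax]  ⊢ p1, p1⊥

Result: YES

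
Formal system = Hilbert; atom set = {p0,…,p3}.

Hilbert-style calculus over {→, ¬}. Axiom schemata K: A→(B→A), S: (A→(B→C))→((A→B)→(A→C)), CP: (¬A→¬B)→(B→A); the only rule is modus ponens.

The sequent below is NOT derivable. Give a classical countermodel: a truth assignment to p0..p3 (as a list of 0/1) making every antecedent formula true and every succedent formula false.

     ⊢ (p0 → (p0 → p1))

Enumerate valuations to refute Γ ⊢ Δ:
  v=0000: Γ:[] Δ:[(p0 → (p0 → p1))=T] refutes=False
  v=0001: Γ:[] Δ:[(p0 → (p0 → p1))=T] refutes=False
  v=0010: Γ:[] Δ:[(p0 → (p0 → p1))=T] refutes=False
  v=0011: Γ:[] Δ:[(p0 → (p0 → p1))=T] refutes=False
  v=0100: Γ:[] Δ:[(p0 → (p0 → p1))=T] refutes=False
  v=0101: Γ:[] Δ:[(p0 → (p0 → p1))=T] refutes=False
  v=0110: Γ:[] Δ:[(p0 → (p0 → p1))=T] refutes=False
  v=0111: Γ:[] Δ:[(p0 → (p0 → p1))=T] refutes=False
  v=1000: Γ:[] Δ:[(p0 → (p0 → p1))=F] refutes=True  ← countermodel

Result: [1, 0, 0, 0]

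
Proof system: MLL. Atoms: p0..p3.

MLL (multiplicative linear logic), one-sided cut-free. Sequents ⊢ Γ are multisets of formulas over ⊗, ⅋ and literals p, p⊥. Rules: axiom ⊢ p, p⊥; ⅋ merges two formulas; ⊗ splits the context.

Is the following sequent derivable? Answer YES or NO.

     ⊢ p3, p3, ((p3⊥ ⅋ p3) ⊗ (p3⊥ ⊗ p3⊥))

Derivation (root first):
[⊗]  ⊢ p3, p3, ((p3⊥ ⅋ p3) ⊗ (p3⊥ ⊗ p3⊥))
  [⅋]  ⊢ (p3⊥ ⅋ p3)
    [Ax]  ⊢ p3, p3⊥
  [⊗]  ⊢ p3, p3, (p3⊥ ⊗ p3⊥)
    [Ax]  ⊢ p3, p3⊥
    [Ax]  ⊢ p3, p3⊥

Result: YES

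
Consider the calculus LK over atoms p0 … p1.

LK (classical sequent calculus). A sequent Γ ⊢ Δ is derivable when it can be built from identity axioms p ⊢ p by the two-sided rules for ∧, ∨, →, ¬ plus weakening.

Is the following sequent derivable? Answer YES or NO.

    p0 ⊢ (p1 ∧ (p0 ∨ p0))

Enumerate valuations to refute Γ ⊢ Δ:
  v=00: Γ:[p0=F] Δ:[(p1 ∧ (p0 ∨ p0))=F] refutes=False
  v=01: Γ:[p0=F] Δ:[(p1 ∧ (p0 ∨ p0))=F] refutes=False
  v=10: Γ:[p0=T] Δ:[(p1 ∧ (p0 ∨ p0))=F] refutes=True  ← countermodel

Result: NO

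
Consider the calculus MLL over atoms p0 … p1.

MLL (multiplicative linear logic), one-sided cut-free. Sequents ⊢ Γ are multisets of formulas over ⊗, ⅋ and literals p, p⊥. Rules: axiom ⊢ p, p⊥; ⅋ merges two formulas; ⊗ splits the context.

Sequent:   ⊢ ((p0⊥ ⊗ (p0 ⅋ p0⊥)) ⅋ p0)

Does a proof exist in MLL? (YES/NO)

Derivation trace:
[⅋]  ⊢ ((p0⊥ ⊗ (p0 ⅋ p0⊥)) ⅋ p0)
  [⊗]  ⊢ p0, (p0⊥ ⊗ (p0 ⅋ p0⊥))
    [Ax]  ⊢ p0, p0⊥
    [⅋]  ⊢ (p0 ⅋ p0⊥)
      [Ax]  ⊢ p0, p0⊥

Result: YES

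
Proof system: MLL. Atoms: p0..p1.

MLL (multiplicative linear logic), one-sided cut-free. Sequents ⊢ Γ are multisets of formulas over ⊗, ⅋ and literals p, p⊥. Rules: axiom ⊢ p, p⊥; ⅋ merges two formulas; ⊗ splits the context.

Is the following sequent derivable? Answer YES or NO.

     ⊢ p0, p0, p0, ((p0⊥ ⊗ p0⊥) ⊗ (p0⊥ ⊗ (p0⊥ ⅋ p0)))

Derivation trace:
[⊗]  ⊢ p0, p0, p0, ((p0⊥ ⊗ p0⊥) ⊗ (p0⊥ ⊗ (p0⊥ ⅋ p0)))
  [⊗]  ⊢ p0, p0, (p0⊥ ⊗ p0⊥)
    [Ax]  ⊢ p0, p0⊥
    [Ax]  ⊢ p0, p0⊥
  [⊗]  ⊢ p0, (p0⊥ ⊗ (p0⊥ ⅋ p0))
    [Ax]  ⊢ p0, p0⊥
    [⅋]  ⊢ (p0⊥ ⅋ p0)
      [Ax]  ⊢ p0, p0⊥

Result: YES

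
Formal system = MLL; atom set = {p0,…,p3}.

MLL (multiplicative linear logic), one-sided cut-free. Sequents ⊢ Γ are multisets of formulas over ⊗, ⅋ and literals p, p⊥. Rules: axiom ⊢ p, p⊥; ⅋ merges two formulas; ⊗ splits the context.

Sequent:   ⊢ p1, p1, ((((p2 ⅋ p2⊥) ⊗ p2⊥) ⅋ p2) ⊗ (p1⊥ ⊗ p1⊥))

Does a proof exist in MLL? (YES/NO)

Derivation (root first):
[⊗]  ⊢ p1, p1, ((((p2 ⅋ p2⊥) ⊗ p2⊥) ⅋ p2) ⊗ (p1⊥ ⊗ p1⊥))
  [⅋]  ⊢ (((p2 ⅋ p2⊥) ⊗ p2⊥) ⅋ p2)
    [⊗]  ⊢ p2, ((p2 ⅋ p2⊥) ⊗ p2⊥)
      [⅋]  ⊢ (p2 ⅋ p2⊥)
        [Ax]  ⊢ p2, p2⊥
      [Ax]  ⊢ p2, p2⊥
  [⊗]  ⊢ p1, p1, (p1⊥ ⊗ p1⊥)
    [Ax]  ⊢ p1, p1⊥
    [Ax]  ⊢ p1, p1⊥

Result: YES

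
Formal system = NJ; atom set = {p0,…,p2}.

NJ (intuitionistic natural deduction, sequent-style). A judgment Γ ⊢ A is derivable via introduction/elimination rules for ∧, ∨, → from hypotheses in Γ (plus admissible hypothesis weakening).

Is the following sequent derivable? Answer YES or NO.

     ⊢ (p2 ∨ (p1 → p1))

Derivation trace:
[∨I₂]  ⊢ (p2 ∨ (p1 → p1))
  [→I]  ⊢ (p1 → p1)
    [Ax] p1 ⊢ p1

Result: YES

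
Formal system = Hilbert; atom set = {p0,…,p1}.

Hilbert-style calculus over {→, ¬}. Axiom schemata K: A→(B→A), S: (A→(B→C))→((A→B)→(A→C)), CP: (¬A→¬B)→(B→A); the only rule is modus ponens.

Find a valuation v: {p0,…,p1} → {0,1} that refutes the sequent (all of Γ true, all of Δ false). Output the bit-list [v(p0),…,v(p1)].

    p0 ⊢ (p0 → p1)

Enumerate valuations to refute Γ ⊢ Δ:
  v=00: Γ:[p0=F] Δ:[(p0 → p1)=T] refutes=False
  v=01: Γ:[p0=F] Δ:[(p0 → p1)=T] refutes=False
  v=10: Γ:[p0=T] Δ:[(p0 → p1)=F] refutes=True  ← countermodel

Result: [1, 0]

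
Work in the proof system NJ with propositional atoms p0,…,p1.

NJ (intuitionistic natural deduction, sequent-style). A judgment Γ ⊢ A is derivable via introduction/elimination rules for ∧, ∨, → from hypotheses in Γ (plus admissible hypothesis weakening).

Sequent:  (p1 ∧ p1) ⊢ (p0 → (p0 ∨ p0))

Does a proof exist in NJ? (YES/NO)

Proof tree:
[Wk] (p1 ∧ p1) ⊢ (p0 → (p0 ∨ p0))
  [→I]  ⊢ (p0 → (p0 ∨ p0))
    [∨I₂] p0 ⊢ (p0 ∨ p0)
      [Ax] p0 ⊢ p0

Result: YES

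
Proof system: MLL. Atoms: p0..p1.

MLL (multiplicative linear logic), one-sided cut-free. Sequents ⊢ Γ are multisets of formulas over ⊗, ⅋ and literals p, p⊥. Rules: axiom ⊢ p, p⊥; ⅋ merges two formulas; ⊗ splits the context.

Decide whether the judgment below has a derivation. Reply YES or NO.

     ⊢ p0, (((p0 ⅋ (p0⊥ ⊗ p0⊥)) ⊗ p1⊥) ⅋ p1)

Derivation trace:
[⅋]  ⊢ p0, (((p0 ⅋ (p0⊥ ⊗ p0⊥)) ⊗ p1⊥) ⅋ p1)
  [⊗]  ⊢ p0, p1, ((p0 ⅋ (p0⊥ ⊗ p0⊥)) ⊗ p1⊥)
    [⅋]  ⊢ p0, (p0 ⅋ (p0⊥ ⊗ p0⊥))
      [⊗]  ⊢ p0, p0, (p0⊥ ⊗ p0⊥)
        [Ax]  ⊢ p0, p0⊥
        [Ax]  ⊢ p0, p0⊥
    [Ax]  ⊢ p1, p1⊥

Result: YES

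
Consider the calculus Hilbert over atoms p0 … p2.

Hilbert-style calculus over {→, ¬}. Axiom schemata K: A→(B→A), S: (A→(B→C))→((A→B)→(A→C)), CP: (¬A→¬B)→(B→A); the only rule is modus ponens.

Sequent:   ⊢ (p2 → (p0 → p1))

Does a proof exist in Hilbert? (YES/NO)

Search for a countermodel by truth-table:
  v=000: Γ:[] Δ:[(p2 → (p0 → p1))=T] refutes=False
  v=001: Γ:[] Δ:[(p2 → (p0 → p1))=T] refutes=False
  v=010: Γ:[] Δ:[(p2 → (p0 → p1))=T] refutes=False
  v=011: Γ:[] Δ:[(p2 → (p0 → p1))=T] refutes=False
  v=100: Γ:[] Δ:[(p2 → (p0 → p1))=T] refutes=False
  v=101: Γ:[] Δ:[(p2 → (p0 → p1))=F] refutes=True  ← countermodel

Result: NO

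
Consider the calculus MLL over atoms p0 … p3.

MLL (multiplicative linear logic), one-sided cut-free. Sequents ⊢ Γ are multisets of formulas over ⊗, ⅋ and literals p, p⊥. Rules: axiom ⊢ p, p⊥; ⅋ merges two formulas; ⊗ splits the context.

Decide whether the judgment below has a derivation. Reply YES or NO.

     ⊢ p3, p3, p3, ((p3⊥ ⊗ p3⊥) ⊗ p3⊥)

Derivation trace:
[⊗]  ⊢ p3, p3, p3, ((p3⊥ ⊗ p3⊥) ⊗ p3⊥)
  [⊗]  ⊢ p3, p3, (p3⊥ ⊗ p3⊥)
    [Ax]  ⊢ p3, p3⊥
    [Ax]  ⊢ p3, p3⊥
  [Ax]  ⊢ p3, p3⊥

Result: YES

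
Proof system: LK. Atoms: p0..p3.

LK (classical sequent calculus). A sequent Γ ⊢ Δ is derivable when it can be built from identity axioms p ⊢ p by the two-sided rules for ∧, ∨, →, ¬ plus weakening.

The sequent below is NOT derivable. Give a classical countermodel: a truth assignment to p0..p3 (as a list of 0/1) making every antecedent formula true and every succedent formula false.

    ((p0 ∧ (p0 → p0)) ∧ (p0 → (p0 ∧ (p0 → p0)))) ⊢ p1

Truth-table refutation:
  v=0000: Γ:[((p0 ∧ (p0 → p0)) ∧ (p0 → (p0 ∧ (p0 → p0))))=F] Δ:[p1=F] refutes=False
  v=0001: Γ:[((p0 ∧ (p0 → p0)) ∧ (p0 → (p0 ∧ (p0 → p0))))=F] Δ:[p1=F] refutes=False
  v=0010: Γ:[((p0 ∧ (p0 → p0)) ∧ (p0 → (p0 ∧ (p0 → p0))))=F] Δ:[p1=F] refutes=False
  v=0011: Γ:[((p0 ∧ (p0 → p0)) ∧ (p0 → (p0 ∧ (p0 → p0))))=F] Δ:[p1=F] refutes=False
  v=0100: Γ:[((p0 ∧ (p0 → p0)) ∧ (p0 → (p0 ∧ (p0 → p0))))=F] Δ:[p1=T] refutes=False
  v=0101: Γ:[((p0 ∧ (p0 → p0)) ∧ (p0 → (p0 ∧ (p0 → p0))))=F] Δ:[p1=T] refutes=False
  v=0110: Γ:[((p0 ∧ (p0 → p0)) ∧ (p0 → (p0 ∧ (p0 → p0))))=F] Δ:[p1=T] refutes=False
  v=0111: Γ:[((p0 ∧ (p0 → p0)) ∧ (p0 → (p0 ∧ (p0 → p0))))=F] Δ:[p1=T] refutes=False
  v=1000: Γ:[((p0 ∧ (p0 → p0)) ∧ (p0 → (p0 ∧ (p0 → p0))))=T] Δ:[p1=F] refutes=True  ← countermodel

Result: [1, 0, 0, 0]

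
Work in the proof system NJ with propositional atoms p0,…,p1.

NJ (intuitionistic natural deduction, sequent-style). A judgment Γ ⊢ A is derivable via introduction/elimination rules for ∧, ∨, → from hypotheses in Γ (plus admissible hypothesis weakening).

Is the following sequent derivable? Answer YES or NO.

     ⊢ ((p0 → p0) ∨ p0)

Derivation trace:
[∨I₁]  ⊢ ((p0 → p0) ∨ p0)
  [→I]  ⊢ (p0 → p0)
    [Ax] p0 ⊢ p0

Result: YES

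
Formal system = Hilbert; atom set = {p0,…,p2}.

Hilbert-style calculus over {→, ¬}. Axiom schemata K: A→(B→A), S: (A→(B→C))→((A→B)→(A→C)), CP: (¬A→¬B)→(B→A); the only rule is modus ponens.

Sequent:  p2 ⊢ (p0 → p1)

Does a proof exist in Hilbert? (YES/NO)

Search for a countermodel by truth-table:
  v=000: Γ:[p2=F] Δ:[(p0 → p1)=T] refutes=False
  v=001: Γ:[p2=T] Δ:[(p0 → p1)=T] refutes=False
  v=010: Γ:[p2=F] Δ:[(p0 → p1)=T] refutes=False
  v=011: Γ:[p2=T] Δ:[(p0 → p1)=T] refutes=False
  v=100: Γ:[p2=F] Δ:[(p0 → p1)=F] refutes=False
  v=101: Γ:[p2=T] Δ:[(p0 → p1)=F] refutes=True  ← countermodel

Result: NO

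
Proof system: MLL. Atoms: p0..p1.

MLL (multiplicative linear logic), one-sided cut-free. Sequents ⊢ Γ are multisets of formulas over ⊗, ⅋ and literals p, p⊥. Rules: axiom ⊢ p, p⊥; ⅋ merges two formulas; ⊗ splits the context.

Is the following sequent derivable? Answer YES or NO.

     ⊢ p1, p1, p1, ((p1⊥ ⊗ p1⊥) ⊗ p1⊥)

Derivation (root first):
[⊗]  ⊢ p1, p1, p1, ((p1⊥ ⊗ p1⊥) ⊗ p1⊥)
  [⊗]  ⊢ p1, p1, (p1⊥ ⊗ p1⊥)
    [Ax]  ⊢ p1, p1⊥
    [Ax]  ⊢ p1, p1⊥
  [Ax]  ⊢ p1, p1⊥

Result: YES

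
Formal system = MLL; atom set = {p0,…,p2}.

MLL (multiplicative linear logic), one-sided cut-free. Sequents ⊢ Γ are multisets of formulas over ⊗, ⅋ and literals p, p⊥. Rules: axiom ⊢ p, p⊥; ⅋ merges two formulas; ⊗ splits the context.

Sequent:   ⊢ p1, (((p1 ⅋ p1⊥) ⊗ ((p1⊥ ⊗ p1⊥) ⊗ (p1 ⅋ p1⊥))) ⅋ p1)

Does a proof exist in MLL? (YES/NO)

Derivation trace:
[⅋]  ⊢ p1, (((p1 ⅋ p1⊥) ⊗ ((p1⊥ ⊗ p1⊥) ⊗ (p1 ⅋ p1⊥))) ⅋ p1)
  [⊗]  ⊢ p1, p1, ((p1 ⅋ p1⊥) ⊗ ((p1⊥ ⊗ p1⊥) ⊗ (p1 ⅋ p1⊥)))
    [⅋]  ⊢ (p1 ⅋ p1⊥)
      [Ax]  ⊢ p1, p1⊥
    [⊗]  ⊢ p1, p1, ((p1⊥ ⊗ p1⊥) ⊗ (p1 ⅋ p1⊥))
      [⊗]  ⊢ p1, p1, (p1⊥ ⊗ p1⊥)
        [Ax]  ⊢ p1, p1⊥
        [Ax]  ⊢ p1, p1⊥
      [⅋]  ⊢ (p1 ⅋ p1⊥)
        [Ax]  ⊢ p1, p1⊥

Result: YES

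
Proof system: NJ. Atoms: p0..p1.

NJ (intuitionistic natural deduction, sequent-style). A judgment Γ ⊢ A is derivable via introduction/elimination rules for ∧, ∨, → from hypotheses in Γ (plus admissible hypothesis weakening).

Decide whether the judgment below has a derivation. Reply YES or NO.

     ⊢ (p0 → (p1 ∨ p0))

Derivation trace:
[→I]  ⊢ (p0 → (p1 ∨ p0))
  [∨I₂] p0 ⊢ (p1 ∨ p0)
    [Ax] p0 ⊢ p0

Result: YES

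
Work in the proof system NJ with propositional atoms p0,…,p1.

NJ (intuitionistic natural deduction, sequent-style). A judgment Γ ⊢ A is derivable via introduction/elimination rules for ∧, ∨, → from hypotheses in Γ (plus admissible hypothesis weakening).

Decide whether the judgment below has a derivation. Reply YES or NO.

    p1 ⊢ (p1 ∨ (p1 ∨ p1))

Derivation (root first):
[∨I₂] p1 ⊢ (p1 ∨ (p1 ∨ p1))
  [∨I₁] p1 ⊢ (p1 ∨ p1)
    [Ax] p1 ⊢ p1

Result: YES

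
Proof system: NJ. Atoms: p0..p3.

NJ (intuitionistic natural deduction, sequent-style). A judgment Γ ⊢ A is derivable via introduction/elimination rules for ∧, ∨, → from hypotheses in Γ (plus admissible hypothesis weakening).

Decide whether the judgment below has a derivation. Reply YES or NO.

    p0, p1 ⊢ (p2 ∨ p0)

Proof tree:
[∨I₂] p0, p1 ⊢ (p2 ∨ p0)
  [Wk] p0, p1 ⊢ p0
    [Ax] p0 ⊢ p0

Result: YES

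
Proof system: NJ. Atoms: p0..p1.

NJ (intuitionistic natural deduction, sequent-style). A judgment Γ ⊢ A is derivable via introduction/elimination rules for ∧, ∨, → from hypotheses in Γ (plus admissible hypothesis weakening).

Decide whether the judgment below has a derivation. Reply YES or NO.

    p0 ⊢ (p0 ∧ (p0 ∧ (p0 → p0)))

Proof tree:
[∧I] p0 ⊢ (p0 ∧ (p0 ∧ (p0 → p0)))
  [Ax] p0 ⊢ p0
  [∧I] p0 ⊢ (p0 ∧ (p0 → p0))
    [Ax] p0 ⊢ p0
    [→I]  ⊢ (p0 → p0)
      [Ax] p0 ⊢ p0

Result: YES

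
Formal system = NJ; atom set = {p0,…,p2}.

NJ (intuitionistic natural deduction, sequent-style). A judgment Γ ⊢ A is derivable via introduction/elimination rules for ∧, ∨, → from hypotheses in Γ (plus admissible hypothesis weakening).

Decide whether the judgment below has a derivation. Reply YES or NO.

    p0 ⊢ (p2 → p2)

Proof tree:
[Wk] p0 ⊢ (p2 → p2)
  [→I]  ⊢ (p2 → p2)
    [Ax] p2 ⊢ p2

Result: YES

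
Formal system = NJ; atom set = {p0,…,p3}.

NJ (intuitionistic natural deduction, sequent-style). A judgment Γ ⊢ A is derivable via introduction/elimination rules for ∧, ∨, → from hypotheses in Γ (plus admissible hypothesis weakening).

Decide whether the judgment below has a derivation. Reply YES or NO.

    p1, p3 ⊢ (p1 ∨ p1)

Derivation (root first):
[Wk] p1, p3 ⊢ (p1 ∨ p1)
  [∨I₂] p1 ⊢ (p1 ∨ p1)
    [Ax] p1 ⊢ p1

Result: YES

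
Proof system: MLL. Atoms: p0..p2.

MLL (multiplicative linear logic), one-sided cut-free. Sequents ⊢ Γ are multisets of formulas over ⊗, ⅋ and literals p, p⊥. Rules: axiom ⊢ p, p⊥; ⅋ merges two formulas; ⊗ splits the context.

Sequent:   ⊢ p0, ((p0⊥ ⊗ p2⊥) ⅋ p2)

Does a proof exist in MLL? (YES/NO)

Derivation (root first):
[⅋]  ⊢ p0, ((p0⊥ ⊗ p2⊥) ⅋ p2)
  [⊗]  ⊢ p0, p2, (p0⊥ ⊗ p2⊥)
    [Ax]  ⊢ p0, p0⊥
    [Ax]  ⊢ p2, p2⊥

Result: YES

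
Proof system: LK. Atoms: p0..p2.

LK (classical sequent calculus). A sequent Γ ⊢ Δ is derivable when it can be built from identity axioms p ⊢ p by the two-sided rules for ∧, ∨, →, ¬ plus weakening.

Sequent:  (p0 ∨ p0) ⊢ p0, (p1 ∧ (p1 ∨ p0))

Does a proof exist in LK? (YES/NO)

Proof tree:
[∧R] (p0 ∨ p0) ⊢ p0, (p1 ∧ (p1 ∨ p0))
  [WR] (p0 ∨ p0) ⊢ p0, p1
    [∨L] (p0 ∨ p0) ⊢ p0
      [Ax] p0 ⊢ p0
      [Ax] p0 ⊢ p0
  [∨R] (p0 ∨ p0) ⊢ (p1 ∨ p0)
    [WR] (p0 ∨ p0) ⊢ p0, p1
      [∨L] (p0 ∨ p0) ⊢ p0
        [Ax] p0 ⊢ p0
        [Ax] p0 ⊢ p0

Result: YES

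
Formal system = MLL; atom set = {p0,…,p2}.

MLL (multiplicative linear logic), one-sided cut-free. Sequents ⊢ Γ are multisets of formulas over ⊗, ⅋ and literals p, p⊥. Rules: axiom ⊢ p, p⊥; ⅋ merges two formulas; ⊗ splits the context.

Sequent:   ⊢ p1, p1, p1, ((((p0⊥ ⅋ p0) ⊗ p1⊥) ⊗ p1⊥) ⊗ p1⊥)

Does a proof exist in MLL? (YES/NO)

Derivation trace:
[⊗]  ⊢ p1, p1, p1, ((((p0⊥ ⅋ p0) ⊗ p1⊥) ⊗ p1⊥) ⊗ p1⊥)
  [⊗]  ⊢ p1, p1, (((p0⊥ ⅋ p0) ⊗ p1⊥) ⊗ p1⊥)
    [⊗]  ⊢ p1, ((p0⊥ ⅋ p0) ⊗ p1⊥)
      [⅋]  ⊢ (p0⊥ ⅋ p0)
        [Ax]  ⊢ p0, p0⊥
      [Ax]  ⊢ p1, p1⊥
    [Ax]  ⊢ p1, p1⊥
  [Ax]  ⊢ p1, p1⊥

Result: YES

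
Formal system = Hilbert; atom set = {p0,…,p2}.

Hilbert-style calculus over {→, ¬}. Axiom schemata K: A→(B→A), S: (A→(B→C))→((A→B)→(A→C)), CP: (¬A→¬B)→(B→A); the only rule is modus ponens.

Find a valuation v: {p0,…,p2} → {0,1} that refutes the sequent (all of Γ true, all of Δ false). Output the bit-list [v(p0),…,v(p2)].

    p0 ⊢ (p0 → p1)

Search for a countermodel by truth-table:
  v=000: Γ:[p0=F] Δ:[(p0 → p1)=T] refutes=False
  v=001: Γ:[p0=F] Δ:[(p0 → p1)=T] refutes=False
  v=010: Γ:[p0=F] Δ:[(p0 → p1)=T] refutes=False
  v=011: Γ:[p0=F] Δ:[(p0 → p1)=T] refutes=False
  v=100: Γ:[p0=T] Δ:[(p0 → p1)=F] refutes=True  ← countermodel

Result: [1, 0, 0]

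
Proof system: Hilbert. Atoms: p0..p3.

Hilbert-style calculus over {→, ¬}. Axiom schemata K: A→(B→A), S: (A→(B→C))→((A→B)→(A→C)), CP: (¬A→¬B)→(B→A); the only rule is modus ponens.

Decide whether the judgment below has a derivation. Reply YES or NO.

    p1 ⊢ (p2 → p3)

Truth-table refutation:
  v=0000: Γ:[p1=F] Δ:[(p2 → p3)=T] refutes=False
  v=0001: Γ:[p1=F] Δ:[(p2 → p3)=T] refutes=False
  v=0010: Γ:[p1=F] Δ:[(p2 → p3)=F] refutes=False
  v=0011: Γ:[p1=F] Δ:[(p2 → p3)=T] refutes=False
  v=0100: Γ:[p1=T] Δ:[(p2 → p3)=T] refutes=False
  v=0101: Γ:[p1=T] Δ:[(p2 → p3)=T] refutes=False
  v=0110: Γ:[p1=T] Δ:[(p2 → p3)=F] refutes=True  ← countermodel

Result: NO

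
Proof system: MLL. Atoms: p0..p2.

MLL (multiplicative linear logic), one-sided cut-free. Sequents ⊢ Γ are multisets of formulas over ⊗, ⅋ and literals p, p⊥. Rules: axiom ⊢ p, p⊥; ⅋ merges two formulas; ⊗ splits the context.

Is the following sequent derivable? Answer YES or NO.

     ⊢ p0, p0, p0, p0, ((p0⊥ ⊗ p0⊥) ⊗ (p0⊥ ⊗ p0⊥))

Derivation (root first):
[⊗]  ⊢ p0, p0, p0, p0, ((p0⊥ ⊗ p0⊥) ⊗ (p0⊥ ⊗ p0⊥))
  [⊗]  ⊢ p0, p0, (p0⊥ ⊗ p0⊥)
    [Ax]  ⊢ p0, p0⊥
    [Ax]  ⊢ p0, p0⊥
  [⊗]  ⊢ p0, p0, (p0⊥ ⊗ p0⊥)
    [Ax]  ⊢ p0, p0⊥
    [Ax]  ⊢ p0, p0⊥

Result: YES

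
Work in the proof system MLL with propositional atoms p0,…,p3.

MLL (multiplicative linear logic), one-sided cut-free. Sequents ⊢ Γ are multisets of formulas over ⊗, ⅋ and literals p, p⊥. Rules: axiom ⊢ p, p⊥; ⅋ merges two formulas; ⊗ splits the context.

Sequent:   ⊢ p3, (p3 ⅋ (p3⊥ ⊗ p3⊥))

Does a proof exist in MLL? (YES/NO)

Proof tree:
[⅋]  ⊢ p3, (p3 ⅋ (p3⊥ ⊗ p3⊥))
  [⊗]  ⊢ p3, p3, (p3⊥ ⊗ p3⊥)
    [Ax]  ⊢ p3, p3⊥
    [Ax]  ⊢ p3, p3⊥

Result: YES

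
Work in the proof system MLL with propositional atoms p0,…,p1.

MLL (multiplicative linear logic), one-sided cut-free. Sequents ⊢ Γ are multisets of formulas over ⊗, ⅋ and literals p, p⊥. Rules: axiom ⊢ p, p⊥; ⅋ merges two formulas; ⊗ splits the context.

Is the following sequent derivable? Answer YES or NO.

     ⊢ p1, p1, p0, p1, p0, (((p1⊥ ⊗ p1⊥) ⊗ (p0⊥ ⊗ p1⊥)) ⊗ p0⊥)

Derivation (root first):
[⊗]  ⊢ p1, p1, p0, p1, p0, (((p1⊥ ⊗ p1⊥) ⊗ (p0⊥ ⊗ p1⊥)) ⊗ p0⊥)
  [⊗]  ⊢ p1, p1, p0, p1, ((p1⊥ ⊗ p1⊥) ⊗ (p0⊥ ⊗ p1⊥))
    [⊗]  ⊢ p1, p1, (p1⊥ ⊗ p1⊥)
      [Ax]  ⊢ p1, p1⊥
      [Ax]  ⊢ p1, p1⊥
    [⊗]  ⊢ p0, p1, (p0⊥ ⊗ p1⊥)
      [Ax]  ⊢ p0, p0⊥
      [Ax]  ⊢ p1, p1⊥
  [Ax]  ⊢ p0, p0⊥

Result: YES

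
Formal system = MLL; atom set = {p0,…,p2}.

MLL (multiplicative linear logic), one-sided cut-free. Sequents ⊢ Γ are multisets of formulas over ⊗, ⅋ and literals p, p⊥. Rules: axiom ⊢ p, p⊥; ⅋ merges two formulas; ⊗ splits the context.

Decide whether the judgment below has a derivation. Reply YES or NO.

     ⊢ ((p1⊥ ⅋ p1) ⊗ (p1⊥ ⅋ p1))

Derivation (root first):
[⊗]  ⊢ ((p1⊥ ⅋ p1) ⊗ (p1⊥ ⅋ p1))
  [⅋]  ⊢ (p1⊥ ⅋ p1)
    [Ax]  ⊢ p1, p1⊥
  [⅋]  ⊢ (p1⊥ ⅋ p1)
    [Ax]  ⊢ p1, p1⊥

Result: YES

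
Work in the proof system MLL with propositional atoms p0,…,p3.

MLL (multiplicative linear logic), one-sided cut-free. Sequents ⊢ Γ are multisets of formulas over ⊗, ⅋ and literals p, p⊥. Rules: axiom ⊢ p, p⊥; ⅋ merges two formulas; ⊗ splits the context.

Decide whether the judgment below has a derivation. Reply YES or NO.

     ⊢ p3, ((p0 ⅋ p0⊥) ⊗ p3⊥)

Derivation trace:
[⊗]  ⊢ p3, ((p0 ⅋ p0⊥) ⊗ p3⊥)
  [⅋]  ⊢ (p0 ⅋ p0⊥)
    [Ax]  ⊢ p0, p0⊥
  [Ax]  ⊢ p3, p3⊥

Result: YES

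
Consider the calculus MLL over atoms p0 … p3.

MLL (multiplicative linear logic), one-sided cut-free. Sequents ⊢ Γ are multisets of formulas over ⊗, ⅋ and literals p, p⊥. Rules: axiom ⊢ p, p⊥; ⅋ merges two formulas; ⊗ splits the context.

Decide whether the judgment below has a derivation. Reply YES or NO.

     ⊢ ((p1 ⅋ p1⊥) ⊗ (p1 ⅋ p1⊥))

Derivation (root first):
[⊗]  ⊢ ((p1 ⅋ p1⊥) ⊗ (p1 ⅋ p1⊥))
  [⅋]  ⊢ (p1 ⅋ p1⊥)
    [Ax]  ⊢ p1, p1⊥
  [⅋]  ⊢ (p1 ⅋ p1⊥)
    [Ax]  ⊢ p1, p1⊥

Result: YES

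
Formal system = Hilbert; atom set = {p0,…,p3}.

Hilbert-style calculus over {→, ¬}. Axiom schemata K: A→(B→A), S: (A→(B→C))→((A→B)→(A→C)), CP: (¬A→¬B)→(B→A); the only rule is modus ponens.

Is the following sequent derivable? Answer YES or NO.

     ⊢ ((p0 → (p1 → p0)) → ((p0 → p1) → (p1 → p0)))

Truth-table refutation:
  v=0000: Γ:[] Δ:[((p0 → (p1 → p0)) → ((p0 → p1) → (p1 → p0)))=T] refutes=False
  v=0001: Γ:[] Δ:[((p0 → (p1 → p0)) → ((p0 → p1) → (p1 → p0)))=T] refutes=False
  v=0010: Γ:[] Δ:[((p0 → (p1 → p0)) → ((p0 → p1) → (p1 → p0)))=T] refutes=False
  v=0011: Γ:[] Δ:[((p0 → (p1 → p0)) → ((p0 → p1) → (p1 → p0)))=T] refutes=False
  v=0100: Γ:[] Δ:[((p0 → (p1 → p0)) → ((p0 → p1) → (p1 → p0)))=F] refutes=True  ← countermodel

Result: NO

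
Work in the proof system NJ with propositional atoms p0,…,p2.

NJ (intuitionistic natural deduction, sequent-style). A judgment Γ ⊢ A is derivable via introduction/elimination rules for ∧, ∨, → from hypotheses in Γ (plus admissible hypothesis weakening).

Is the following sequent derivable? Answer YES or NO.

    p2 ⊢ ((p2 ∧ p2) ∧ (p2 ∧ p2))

Derivation (root first):
[∧I] p2 ⊢ ((p2 ∧ p2) ∧ (p2 ∧ p2))
  [∧I] p2 ⊢ (p2 ∧ p2)
    [Ax] p2 ⊢ p2
    [Ax] p2 ⊢ p2
  [∧I] p2 ⊢ (p2 ∧ p2)
    [Ax] p2 ⊢ p2
    [Ax] p2 ⊢ p2

Result: YES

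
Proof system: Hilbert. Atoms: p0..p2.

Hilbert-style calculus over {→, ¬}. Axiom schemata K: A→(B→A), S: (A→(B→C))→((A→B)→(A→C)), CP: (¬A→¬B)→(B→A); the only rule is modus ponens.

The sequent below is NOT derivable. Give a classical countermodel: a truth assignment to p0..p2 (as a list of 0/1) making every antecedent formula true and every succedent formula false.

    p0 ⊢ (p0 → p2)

Enumerate valuations to refute Γ ⊢ Δ:
  v=000: Γ:[p0=F] Δ:[(p0 → p2)=T] refutes=False
  v=001: Γ:[p0=F] Δ:[(p0 → p2)=T] refutes=False
  v=010: Γ:[p0=F] Δ:[(p0 → p2)=T] refutes=False
  v=011: Γ:[p0=F] Δ:[(p0 → p2)=T] refutes=False
  v=100: Γ:[p0=T] Δ:[(p0 → p2)=F] refutes=True  ← countermodel

Result: [1, 0, 0]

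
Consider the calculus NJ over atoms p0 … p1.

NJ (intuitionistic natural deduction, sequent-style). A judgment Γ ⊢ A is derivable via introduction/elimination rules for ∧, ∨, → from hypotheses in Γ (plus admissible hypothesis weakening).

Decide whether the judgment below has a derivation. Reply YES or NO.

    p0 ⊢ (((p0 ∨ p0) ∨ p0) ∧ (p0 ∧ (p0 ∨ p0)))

Derivation trace:
[∧I] p0 ⊢ (((p0 ∨ p0) ∨ p0) ∧ (p0 ∧ (p0 ∨ p0)))
  [∨I₁] p0 ⊢ ((p0 ∨ p0) ∨ p0)
    [∨I₁] p0 ⊢ (p0 ∨ p0)
      [Ax] p0 ⊢ p0
  [∧I] p0 ⊢ (p0 ∧ (p0 ∨ p0))
    [Ax] p0 ⊢ p0
    [∨I₁] p0 ⊢ (p0 ∨ p0)
      [Ax] p0 ⊢ p0

Result: YES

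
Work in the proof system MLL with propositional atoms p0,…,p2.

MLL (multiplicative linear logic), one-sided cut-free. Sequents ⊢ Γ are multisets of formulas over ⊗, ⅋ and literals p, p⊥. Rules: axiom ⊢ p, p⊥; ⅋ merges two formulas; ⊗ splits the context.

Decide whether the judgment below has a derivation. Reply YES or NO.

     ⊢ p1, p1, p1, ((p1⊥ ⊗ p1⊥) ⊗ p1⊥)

Derivation trace:
[⊗]  ⊢ p1, p1, p1, ((p1⊥ ⊗ p1⊥) ⊗ p1⊥)
  [⊗]  ⊢ p1, p1, (p1⊥ ⊗ p1⊥)
    [Ax]  ⊢ p1, p1⊥
    [Ax]  ⊢ p1, p1⊥
  [Ax]  ⊢ p1, p1⊥

Result: YES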